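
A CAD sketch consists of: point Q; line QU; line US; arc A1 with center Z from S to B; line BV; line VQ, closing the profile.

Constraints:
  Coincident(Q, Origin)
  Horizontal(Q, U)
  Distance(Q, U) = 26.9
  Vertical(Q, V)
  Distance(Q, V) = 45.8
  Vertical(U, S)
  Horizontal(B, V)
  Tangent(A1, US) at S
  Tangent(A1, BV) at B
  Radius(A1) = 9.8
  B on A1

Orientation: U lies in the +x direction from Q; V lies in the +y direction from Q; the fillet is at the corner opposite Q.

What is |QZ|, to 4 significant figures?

39.85

Q is at the origin; Q and U share the same y with |QU| = 26.9 and U on the +x side, so U = (26.90, 0.000). QV is vertical with |QV| = 45.8 and V on the +y side, so V = (0.000, 45.80). The virtual corner opposite Q is at (26.90, 45.80). Since A1 is tangent to US there, ZS ⟂ US and since A1 is tangent to BV there, ZB ⟂ BV, with radius 9.8, so the center Z sits 9.8 in from both sides at Z = (17.10, 36.00). Then |QZ| = |Z − Q| = 39.85.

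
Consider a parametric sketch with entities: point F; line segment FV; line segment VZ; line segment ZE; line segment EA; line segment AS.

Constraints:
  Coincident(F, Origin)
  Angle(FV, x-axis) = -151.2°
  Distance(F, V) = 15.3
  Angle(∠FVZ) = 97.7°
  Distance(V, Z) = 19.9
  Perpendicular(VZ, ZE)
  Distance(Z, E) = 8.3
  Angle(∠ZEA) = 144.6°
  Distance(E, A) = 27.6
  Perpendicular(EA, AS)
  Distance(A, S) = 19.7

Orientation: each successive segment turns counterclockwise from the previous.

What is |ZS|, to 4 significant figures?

37.45

F is at the origin; FV runs at -151.2° with length 15.3, so V = (-13.41, -7.371). ∠FVZ = 97.7° gives VZ at -68.90° from the x-axis; with |VZ| = 19.9, Z = (-6.244, -25.94). VZ ⟂ ZE, so ZE runs at 21.10°; with |ZE| = 8.3, E = (1.500, -22.95). ∠ZEA = 144.6° gives EA at 56.50° from the x-axis; with |EA| = 27.6, A = (16.73, 0.06662). EA ⟂ AS, so AS runs at 146.5°; with |AS| = 19.7, S = (0.3059, 10.94). Then |ZS| = |S − Z| = 37.45.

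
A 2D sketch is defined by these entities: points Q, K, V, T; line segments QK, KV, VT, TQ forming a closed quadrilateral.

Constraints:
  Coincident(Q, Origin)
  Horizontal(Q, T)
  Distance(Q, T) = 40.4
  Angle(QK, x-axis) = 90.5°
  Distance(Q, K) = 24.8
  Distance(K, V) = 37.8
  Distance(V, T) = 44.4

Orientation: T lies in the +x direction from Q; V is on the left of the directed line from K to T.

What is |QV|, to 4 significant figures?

54.47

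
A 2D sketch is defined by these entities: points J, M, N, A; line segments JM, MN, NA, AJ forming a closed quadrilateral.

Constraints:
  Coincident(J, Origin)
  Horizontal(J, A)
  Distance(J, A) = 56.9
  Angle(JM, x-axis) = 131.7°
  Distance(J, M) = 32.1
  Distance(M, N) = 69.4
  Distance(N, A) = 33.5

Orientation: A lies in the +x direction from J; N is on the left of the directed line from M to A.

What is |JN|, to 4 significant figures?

57.42

J is at the origin; J and A share the same y with |JA| = 56.9 and A in +x, so A = (56.9, 0). JM runs at 131.7° with |JM| = 32.1, so M = (-21.35, 23.97). N is determined by |MN| = 69.4 and |NA| = 33.5 together: it lies at the intersection of circle(M, 69.4) and circle(A, 33.5). With |MA| = 81.84, the foot of the radical line on MA is 63.49 from M and the perpendicular offset is √(69.4² − 63.49²) = 28.03. Taking the left-of-MA solution: N = (47.56, 32.17).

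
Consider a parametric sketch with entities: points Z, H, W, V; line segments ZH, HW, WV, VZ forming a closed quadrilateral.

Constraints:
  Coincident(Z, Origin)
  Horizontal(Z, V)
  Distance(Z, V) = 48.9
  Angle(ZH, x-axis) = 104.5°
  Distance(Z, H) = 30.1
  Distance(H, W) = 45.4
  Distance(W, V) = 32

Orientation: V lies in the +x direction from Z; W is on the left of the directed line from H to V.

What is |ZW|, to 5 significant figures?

48.322

Checks: |HW| = 45.40 ✓; |WV| = 32.00 ✓.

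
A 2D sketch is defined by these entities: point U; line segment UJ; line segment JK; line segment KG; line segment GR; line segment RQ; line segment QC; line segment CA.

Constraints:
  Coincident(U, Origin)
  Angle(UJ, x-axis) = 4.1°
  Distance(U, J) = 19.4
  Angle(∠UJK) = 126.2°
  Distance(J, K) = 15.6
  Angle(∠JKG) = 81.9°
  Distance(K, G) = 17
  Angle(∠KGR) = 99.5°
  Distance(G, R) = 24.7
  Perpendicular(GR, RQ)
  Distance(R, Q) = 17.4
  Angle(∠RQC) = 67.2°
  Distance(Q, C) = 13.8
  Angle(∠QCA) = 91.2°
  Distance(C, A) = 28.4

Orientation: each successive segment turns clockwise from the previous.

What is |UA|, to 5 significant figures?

16.279

U is at the origin; UJ runs at 4.1° with length 19.4, so J = (19.350, 1.3871). ∠UJK = 126.2° gives JK at -49.700° from the x-axis; with |JK| = 15.6, K = (29.440, -10.511). ∠JKG = 81.9° gives KG at -147.80° from the x-axis; with |KG| = 17.0, G = (15.055, -19.569). ∠KGR = 99.5° gives GR at 131.70° from the x-axis; with |GR| = 24.7, R = (-1.3762, -1.1275). The perpendicularity gives RQ at right angles to GR, so RQ runs at 41.700°; with |RQ| = 17.4, Q = (11.615, 10.447). ∠RQC = 67.2° gives QC at -71.100° from the x-axis; with |QC| = 13.8, C = (16.085, -2.6085). ∠QCA = 91.2° gives CA at -159.90° from the x-axis; with |CA| = 28.4, A = (-10.585, -12.368). Then |UA| = |A − U| = 16.279.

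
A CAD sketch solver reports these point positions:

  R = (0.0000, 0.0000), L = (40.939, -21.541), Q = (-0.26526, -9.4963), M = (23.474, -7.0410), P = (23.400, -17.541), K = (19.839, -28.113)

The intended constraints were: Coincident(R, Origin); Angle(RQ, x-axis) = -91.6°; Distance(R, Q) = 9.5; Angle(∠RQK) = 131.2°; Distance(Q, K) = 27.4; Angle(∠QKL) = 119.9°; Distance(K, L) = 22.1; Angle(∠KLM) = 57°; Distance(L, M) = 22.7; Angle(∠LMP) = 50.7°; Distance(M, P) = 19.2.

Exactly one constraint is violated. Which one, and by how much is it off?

Distance(M, P) = 19.2 — off by 8.70.

R = (0.00, 0.00) ✓; RQ at -91.60° ✓; |RQ| = 9.500 ✓; ∠RQK = 131.2° ✓; |QK| = 27.40 ✓; ∠QKL = 119.9° ✓; |KL| = 22.10 ✓; ∠KLM = 57.00° ✓; |LM| = 22.70 ✓; ∠LMP = 50.70° ✓; |MP| = 10.50 ✗.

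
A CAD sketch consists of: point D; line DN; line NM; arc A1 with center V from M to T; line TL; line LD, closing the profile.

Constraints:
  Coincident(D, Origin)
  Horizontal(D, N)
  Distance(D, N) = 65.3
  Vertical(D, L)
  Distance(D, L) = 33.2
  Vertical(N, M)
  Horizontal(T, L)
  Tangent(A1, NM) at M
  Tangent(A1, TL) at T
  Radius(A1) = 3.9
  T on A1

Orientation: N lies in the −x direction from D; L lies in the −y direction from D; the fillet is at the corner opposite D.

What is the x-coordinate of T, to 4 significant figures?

-61.40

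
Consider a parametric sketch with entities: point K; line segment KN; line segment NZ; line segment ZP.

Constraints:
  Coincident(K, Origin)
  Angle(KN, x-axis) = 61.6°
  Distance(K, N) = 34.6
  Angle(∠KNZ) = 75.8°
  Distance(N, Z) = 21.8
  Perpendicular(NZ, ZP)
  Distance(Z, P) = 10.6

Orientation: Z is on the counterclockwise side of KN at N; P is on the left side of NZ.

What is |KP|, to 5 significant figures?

26.525

∠KNZ = 75.8°, so NZ runs at 61.6° + (180° − 75.8°) = 165.80° from the x-axis; with |NZ| = 21.8, Z = N + 21.8·(cos 165.80°, sin 165.80°) = (-4.6773, 35.784). The perpendicularity gives ZP at right angles to NZ; with |ZP| = 10.6 on the left of NZ, P = Z + 10.6·(-0.24531, -0.96945) = (-7.2776, 25.507). Then |KP| = |P − K| = 26.525.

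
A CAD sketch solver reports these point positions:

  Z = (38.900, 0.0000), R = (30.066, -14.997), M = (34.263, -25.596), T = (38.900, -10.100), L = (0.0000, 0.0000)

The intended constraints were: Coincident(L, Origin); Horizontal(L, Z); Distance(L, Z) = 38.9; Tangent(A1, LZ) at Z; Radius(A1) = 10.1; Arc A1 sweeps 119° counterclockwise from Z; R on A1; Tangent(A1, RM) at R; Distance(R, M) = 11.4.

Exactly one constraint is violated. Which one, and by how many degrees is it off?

Tangent(A1, RM) at R — off by 7.40°.

L = (0.00, 0.00) ✓; L.y = 0.00, Z.y = 0.00 ✓; |LZ| = 38.90 ✓; ∠(TZ, ZL) = 90.00° ✓; |TZ| = 10.10 ✓; bearing(T→R) − bearing(T→Z) = 119.0° ✓; |TR| = 10.10 ✓; ∠(TR, RM) = 97.40° ✗; |RM| = 11.40 ✓.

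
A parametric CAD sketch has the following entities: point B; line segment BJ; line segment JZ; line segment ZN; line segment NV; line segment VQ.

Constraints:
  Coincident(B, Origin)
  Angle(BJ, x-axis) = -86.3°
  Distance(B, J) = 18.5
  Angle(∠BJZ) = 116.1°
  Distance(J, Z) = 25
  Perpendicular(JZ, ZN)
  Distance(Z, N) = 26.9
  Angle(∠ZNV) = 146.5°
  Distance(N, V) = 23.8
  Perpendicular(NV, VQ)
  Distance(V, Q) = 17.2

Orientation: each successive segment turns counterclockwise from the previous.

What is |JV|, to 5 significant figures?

48.228

B is at the origin; BJ runs at -86.3° with length 18.5, so J = (1.1938, -18.461). ∠BJZ = 116.1° gives JZ at -22.400° from the x-axis; with |JZ| = 25.0, Z = (24.307, -27.988). JZ is perpendicular to ZN, so ZN runs at 67.600°; with |ZN| = 26.9, N = (34.558, -3.1179). ∠ZNV = 146.5° gives NV at 101.10° from the x-axis; with |NV| = 23.8, V = (29.976, 20.237). Then |JV| = |V − J| = 48.228.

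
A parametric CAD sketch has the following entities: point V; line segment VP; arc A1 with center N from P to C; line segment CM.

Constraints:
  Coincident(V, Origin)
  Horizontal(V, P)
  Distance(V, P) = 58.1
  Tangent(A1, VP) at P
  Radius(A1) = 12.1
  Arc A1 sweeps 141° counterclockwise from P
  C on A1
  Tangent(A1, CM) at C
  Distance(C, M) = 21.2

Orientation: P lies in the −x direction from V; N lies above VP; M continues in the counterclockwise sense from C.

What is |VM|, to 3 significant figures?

75.5

V is at the origin; V and P share the same y with |VP| = 58.1 and P on the −x side, so P = (-58.1, 0.00). The tangent condition forces NP to be normal to VP, so N = P + (0, 12.1) = (-58.1, 12.1). On A1, P sits at bearing -90° from N; a 141° counterclockwise sweep puts C at bearing 51°, so C = N + 12.1·(cos 51°, sin 51°) = (-50.5, 21.5). Tangency of A1 to CM means the radius NC is perpendicular to CM, so CM runs along (−sin 51°, cos 51°); with |CM| = 21.2, M = (-67.0, 34.8). Then |VM| = |M − V| = 75.5.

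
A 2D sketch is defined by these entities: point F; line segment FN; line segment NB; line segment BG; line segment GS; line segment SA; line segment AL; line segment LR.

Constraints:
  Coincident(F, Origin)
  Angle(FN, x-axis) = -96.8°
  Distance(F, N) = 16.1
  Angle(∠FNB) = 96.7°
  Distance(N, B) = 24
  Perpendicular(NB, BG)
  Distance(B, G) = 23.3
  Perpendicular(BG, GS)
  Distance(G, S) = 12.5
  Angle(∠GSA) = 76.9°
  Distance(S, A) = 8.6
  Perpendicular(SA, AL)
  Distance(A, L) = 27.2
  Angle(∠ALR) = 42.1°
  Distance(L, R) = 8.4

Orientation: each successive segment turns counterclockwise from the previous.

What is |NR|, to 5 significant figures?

41.176

F is at the origin; FN runs at -96.8° with length 16.1, so N = (-1.9063, -15.987). ∠FNB = 96.7° gives NB at -13.500° from the x-axis; with |NB| = 24.0, B = (21.431, -21.589). The perpendicularity gives BG at right angles to NB, so BG runs at 76.500°; with |BG| = 23.3, G = (26.870, 1.0668). BG is perpendicular to GS, so GS runs at 166.50°; with |GS| = 12.5, S = (14.715, 3.9849). ∠GSA = 76.9° gives SA at -90.400° from the x-axis; with |SA| = 8.6, A = (14.655, -4.6149). The perpendicularity gives AL at right angles to SA, so AL runs at -0.40000°; with |AL| = 27.2, L = (41.855, -4.8048). ∠ALR = 42.1° gives LR at 137.50° from the x-axis; with |LR| = 8.4, R = (35.661, 0.87013). Then |NR| = |R − N| = 41.176.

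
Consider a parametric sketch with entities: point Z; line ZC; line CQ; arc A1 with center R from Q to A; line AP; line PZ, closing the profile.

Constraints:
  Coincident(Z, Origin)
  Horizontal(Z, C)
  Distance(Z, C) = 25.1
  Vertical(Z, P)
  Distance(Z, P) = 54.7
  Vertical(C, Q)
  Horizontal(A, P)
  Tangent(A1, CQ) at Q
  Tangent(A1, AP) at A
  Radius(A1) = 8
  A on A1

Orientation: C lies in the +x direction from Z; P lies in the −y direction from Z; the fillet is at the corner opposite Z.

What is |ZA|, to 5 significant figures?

57.311

The virtual corner opposite Z is at (25.100, -54.700). Tangency of A1 to CQ means the radius RQ is perpendicular to CQ and tangency of A1 to AP means the radius RA is perpendicular to AP, with radius 8.0, so the center R sits 8.0 in from both sides at R = (17.100, -46.700). That places the tangent points at Q = (25.100, -46.700) on CQ and A = (17.100, -54.700) on AP. Then |ZA| = |A − Z| = 57.311.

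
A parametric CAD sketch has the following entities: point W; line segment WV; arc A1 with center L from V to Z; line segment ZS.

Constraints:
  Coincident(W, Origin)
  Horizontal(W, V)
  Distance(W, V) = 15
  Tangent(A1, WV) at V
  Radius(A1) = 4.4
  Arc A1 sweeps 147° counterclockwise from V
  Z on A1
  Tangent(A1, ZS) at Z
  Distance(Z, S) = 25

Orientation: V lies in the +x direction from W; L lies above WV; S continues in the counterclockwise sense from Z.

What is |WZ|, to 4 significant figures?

19.19

The tangent condition forces LV to be normal to WV, so L = V + (0, 4.4) = (15.00, 4.400). On A1, V sits at bearing -90° from L; a 147° counterclockwise sweep puts Z at bearing 57°, so Z = L + 4.4·(cos 57°, sin 57°) = (17.40, 8.090). Then |WZ| = |Z − W| = 19.19.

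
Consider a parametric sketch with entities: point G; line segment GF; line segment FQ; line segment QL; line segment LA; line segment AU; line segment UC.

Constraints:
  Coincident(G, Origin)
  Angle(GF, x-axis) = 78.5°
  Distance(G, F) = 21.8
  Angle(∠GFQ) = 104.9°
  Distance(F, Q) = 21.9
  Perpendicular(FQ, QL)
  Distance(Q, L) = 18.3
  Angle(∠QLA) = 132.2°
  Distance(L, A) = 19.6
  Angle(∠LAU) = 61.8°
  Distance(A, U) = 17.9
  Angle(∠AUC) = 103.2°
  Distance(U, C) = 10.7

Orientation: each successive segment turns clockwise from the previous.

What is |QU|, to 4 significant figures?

23.54

∠QLA = 132.2° gives LA at -134.4° from the x-axis; with |LA| = 19.6, A = (13.58, -9.610). ∠LAU = 61.8° gives AU at 107.4° from the x-axis; with |AU| = 17.9, U = (8.227, 7.471). Then |QU| = |U − Q| = 23.54.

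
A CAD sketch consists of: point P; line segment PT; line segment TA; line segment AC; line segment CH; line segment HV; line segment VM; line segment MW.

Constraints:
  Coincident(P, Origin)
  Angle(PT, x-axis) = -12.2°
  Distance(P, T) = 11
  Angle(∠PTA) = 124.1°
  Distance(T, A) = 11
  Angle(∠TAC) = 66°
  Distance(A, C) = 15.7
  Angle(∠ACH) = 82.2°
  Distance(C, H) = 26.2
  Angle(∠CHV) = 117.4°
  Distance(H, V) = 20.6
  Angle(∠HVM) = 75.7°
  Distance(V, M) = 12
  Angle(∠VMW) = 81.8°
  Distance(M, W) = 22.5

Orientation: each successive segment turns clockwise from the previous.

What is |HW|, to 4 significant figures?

4.363

P is at the origin; PT runs at -12.2° with length 11.0, so T = (10.75, -2.325). ∠PTA = 124.1° gives TA at -68.10° from the x-axis; with |TA| = 11.0, A = (14.85, -12.53). ∠TAC = 66.0° gives AC at 177.9° from the x-axis; with |AC| = 15.7, C = (-0.8350, -11.96). ∠ACH = 82.2° gives CH at 80.10° from the x-axis; with |CH| = 26.2, H = (3.670, 13.85). ∠CHV = 117.4° gives HV at 17.50° from the x-axis; with |HV| = 20.6, V = (23.32, 20.05). ∠HVM = 75.7° gives VM at -86.80° from the x-axis; with |VM| = 12.0, M = (23.99, 8.068). ∠VMW = 81.8° gives MW at 175.0° from the x-axis; with |MW| = 22.5, W = (1.572, 10.03). Then |HW| = |W − H| = 4.363.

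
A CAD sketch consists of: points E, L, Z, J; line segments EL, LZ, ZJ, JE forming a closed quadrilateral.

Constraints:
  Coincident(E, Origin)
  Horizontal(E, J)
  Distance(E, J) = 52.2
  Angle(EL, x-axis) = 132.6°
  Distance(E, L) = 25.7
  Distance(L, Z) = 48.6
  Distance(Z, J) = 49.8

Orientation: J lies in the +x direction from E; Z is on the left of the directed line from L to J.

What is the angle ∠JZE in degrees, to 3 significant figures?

63.7°

Checks: |LZ| = 48.60 ✓; |ZJ| = 49.80 ✓.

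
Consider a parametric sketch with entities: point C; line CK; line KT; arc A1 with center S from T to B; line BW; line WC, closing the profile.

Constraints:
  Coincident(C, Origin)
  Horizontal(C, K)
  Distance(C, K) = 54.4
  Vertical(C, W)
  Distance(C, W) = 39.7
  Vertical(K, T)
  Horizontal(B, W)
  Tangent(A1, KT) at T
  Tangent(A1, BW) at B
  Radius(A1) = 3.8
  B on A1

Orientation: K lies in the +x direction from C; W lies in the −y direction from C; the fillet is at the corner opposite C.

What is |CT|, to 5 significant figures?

65.178

The virtual corner opposite C is at (54.400, -39.700). Since A1 is tangent to KT there, ST ⟂ KT and A1 meets BW tangentially, so SB is at right angles to BW, with radius 3.8, so the center S sits 3.8 in from both sides at S = (50.600, -35.900). That places the tangent points at T = (54.400, -35.900) on KT and B = (50.600, -39.700) on BW. Then |CT| = |T − C| = 65.178.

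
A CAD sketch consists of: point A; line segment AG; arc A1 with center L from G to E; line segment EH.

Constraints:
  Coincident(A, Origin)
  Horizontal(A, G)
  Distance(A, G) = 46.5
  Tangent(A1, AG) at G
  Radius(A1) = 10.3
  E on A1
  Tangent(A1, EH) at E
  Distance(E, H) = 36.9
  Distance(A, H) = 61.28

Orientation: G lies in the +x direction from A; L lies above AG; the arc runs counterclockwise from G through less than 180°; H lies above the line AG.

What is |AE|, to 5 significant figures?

57.626

Checks: A.y = 0.00, G.y = 0.00 ✓; |LE| = 10.30 ✓; ∠(LE, EH) = 90.00° ✓; |EH| = 36.90 ✓; |AH| = 61.28 ✓.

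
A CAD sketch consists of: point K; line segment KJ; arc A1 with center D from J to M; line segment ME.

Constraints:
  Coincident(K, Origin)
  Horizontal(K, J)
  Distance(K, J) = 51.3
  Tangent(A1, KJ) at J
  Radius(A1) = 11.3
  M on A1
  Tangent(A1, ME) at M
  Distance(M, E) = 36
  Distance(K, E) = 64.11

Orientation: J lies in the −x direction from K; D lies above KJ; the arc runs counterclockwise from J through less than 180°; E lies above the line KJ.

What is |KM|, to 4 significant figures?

41.81

Checks: |DM| = 11.30 ✓; ∠(DM, ME) = 90.00° ✓; |ME| = 36.00 ✓; |KE| = 64.11 ✓.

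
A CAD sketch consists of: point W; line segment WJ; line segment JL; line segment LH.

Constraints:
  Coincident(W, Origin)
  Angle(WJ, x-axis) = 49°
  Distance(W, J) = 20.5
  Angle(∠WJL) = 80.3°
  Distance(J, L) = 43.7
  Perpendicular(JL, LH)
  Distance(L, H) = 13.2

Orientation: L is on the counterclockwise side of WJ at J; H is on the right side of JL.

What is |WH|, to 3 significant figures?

52.3

∠WJL = 80.3°, so JL runs at 49.0° + (180° − 80.3°) = 149° from the x-axis; with |JL| = 43.7, L = J + 43.7·(cos 149°, sin 149°) = (-23.9, 38.2). JL is perpendicular to LH; with |LH| = 13.2 on the right of JL, H = L + 13.2·(0.520, 0.854) = (-17.0, 49.5). Then |WH| = |H − W| = 52.3.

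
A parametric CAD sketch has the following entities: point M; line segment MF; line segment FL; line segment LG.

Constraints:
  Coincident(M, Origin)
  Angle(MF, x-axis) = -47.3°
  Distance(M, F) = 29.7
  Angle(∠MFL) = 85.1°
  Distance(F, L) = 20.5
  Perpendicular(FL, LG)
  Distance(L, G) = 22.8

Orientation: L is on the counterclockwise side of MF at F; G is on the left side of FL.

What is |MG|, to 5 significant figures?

19.204

∠MFL = 85.1°, so FL runs at -47.3° + (180° − 85.1°) = 47.600° from the x-axis; with |FL| = 20.5, L = F + 20.5·(cos 47.600°, sin 47.600°) = (33.965, -6.6886). FL ⟂ LG; with |LG| = 22.8 on the left of FL, G = L + 22.8·(-0.73846, 0.67430) = (17.128, 8.6855). Then |MG| = |G − M| = 19.204.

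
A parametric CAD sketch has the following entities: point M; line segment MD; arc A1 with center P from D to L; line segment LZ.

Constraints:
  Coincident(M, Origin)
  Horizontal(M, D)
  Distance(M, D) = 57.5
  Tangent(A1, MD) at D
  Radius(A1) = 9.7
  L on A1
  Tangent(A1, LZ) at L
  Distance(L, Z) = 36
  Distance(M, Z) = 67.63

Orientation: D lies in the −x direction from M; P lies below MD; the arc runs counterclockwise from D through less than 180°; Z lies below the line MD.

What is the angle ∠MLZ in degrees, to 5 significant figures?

74.597°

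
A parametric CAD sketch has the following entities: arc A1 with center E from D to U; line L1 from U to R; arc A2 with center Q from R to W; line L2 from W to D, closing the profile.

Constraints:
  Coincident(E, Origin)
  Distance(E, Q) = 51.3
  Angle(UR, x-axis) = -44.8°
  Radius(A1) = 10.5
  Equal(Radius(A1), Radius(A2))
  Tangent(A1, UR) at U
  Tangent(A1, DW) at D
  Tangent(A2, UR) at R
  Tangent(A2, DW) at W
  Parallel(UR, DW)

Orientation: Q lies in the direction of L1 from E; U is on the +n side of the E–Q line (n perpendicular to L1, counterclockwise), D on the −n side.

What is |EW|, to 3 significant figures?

52.4

Tangency of A1 to both parallel lines with radius 10.5 puts U and D at E ± 10.5·n: U = (7.40, 7.45), D = (-7.40, -7.45). Equal radii place R and W the same way about Q: R = Q + 10.5·n = (43.8, -28.7), W = Q − 10.5·n = (29.0, -43.6). Then |EW| = |W − E| = 52.4.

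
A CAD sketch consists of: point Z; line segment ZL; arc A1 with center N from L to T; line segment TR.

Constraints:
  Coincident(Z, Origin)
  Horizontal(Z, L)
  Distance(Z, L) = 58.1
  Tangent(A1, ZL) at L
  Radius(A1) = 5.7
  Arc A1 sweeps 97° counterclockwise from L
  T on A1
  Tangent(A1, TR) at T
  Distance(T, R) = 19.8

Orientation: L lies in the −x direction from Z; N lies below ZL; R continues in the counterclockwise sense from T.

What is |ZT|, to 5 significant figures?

64.077

Z is at the origin; ZL is horizontal with |ZL| = 58.1 and L on the −x side, so L = (-58.100, 0.0000). A1 meets ZL tangentially, so NL is at right angles to ZL, so N = L + (0, -5.7) = (-58.100, -5.7000). On A1, L sits at bearing 90° from N; a 97° counterclockwise sweep puts T at bearing 187°, so T = N + 5.7·(cos 187°, sin 187°) = (-63.758, -6.3947). Then |ZT| = |T − Z| = 64.077.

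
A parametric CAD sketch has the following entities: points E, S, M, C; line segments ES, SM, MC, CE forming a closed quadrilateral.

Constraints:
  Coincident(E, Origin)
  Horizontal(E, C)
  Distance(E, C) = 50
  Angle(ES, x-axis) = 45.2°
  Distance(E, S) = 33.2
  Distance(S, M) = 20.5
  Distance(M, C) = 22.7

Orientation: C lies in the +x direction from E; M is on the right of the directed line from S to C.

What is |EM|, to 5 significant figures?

27.789

E is at the origin; EC is horizontal with |EC| = 50.0 and C in +x, so C = (50.0, 0). ES runs at 45.2° with |ES| = 33.2, so S = (23.394, 23.558). M is determined by |SM| = 20.5 and |MC| = 22.7 together: it lies at the intersection of circle(S, 20.5) and circle(C, 22.7). With |SC| = 35.537, the foot of the radical line on SC is 16.431 from S and the perpendicular offset is √(20.5² − 16.431²) = 12.258. Taking the right-of-SC solution: M = (27.570, 3.4875).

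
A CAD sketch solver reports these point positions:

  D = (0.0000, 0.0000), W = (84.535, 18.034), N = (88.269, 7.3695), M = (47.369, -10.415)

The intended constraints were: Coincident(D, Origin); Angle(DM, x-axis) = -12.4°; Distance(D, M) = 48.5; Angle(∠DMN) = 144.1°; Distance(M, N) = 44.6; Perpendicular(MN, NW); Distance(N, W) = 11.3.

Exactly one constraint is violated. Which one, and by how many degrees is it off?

Perpendicular(MN, NW) — off by 4.20°.

D = (0.00, 0.00) ✓; DM at -12.40° ✓; |DM| = 48.50 ✓; ∠DMN = 144.1° ✓; |MN| = 44.60 ✓; ∠(MN, NW) = 85.80° ✗; |NW| = 11.30 ✓.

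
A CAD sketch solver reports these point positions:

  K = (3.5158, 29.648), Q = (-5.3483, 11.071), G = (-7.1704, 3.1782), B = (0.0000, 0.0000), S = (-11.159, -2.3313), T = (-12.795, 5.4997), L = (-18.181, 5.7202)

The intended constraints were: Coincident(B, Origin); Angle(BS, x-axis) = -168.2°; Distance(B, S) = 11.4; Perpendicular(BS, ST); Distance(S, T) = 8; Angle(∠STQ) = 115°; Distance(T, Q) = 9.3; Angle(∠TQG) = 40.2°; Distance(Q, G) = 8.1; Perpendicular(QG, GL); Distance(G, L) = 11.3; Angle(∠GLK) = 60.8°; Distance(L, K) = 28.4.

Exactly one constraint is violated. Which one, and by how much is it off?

Distance(L, K) = 28.4 — off by 3.90.

B = (0.00, 0.00) ✓; BS at -168.2° ✓; |BS| = 11.40 ✓; ∠(BS, ST) = 90.00° ✓; |ST| = 8.000 ✓; ∠STQ = 115.0° ✓; |TQ| = 9.300 ✓; ∠TQG = 40.20° ✓; |QG| = 8.100 ✓; ∠(QG, GL) = 90.00° ✓; |GL| = 11.30 ✓; ∠GLK = 60.80° ✓; |LK| = 32.30 ✗.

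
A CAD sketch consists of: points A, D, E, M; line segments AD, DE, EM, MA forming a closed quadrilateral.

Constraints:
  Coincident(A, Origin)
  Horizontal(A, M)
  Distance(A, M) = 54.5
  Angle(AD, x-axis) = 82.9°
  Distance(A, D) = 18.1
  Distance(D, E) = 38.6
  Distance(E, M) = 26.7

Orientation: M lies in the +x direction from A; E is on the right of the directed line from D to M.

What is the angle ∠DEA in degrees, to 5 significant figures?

27.454°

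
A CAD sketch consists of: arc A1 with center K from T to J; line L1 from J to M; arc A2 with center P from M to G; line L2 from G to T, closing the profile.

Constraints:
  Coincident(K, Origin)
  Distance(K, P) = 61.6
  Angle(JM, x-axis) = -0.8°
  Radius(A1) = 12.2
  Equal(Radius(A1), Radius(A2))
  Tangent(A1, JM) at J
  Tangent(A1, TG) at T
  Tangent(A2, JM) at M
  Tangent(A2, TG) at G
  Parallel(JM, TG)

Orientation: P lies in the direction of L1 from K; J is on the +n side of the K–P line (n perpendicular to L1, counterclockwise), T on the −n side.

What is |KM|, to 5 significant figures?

62.796

Tangency of A1 to both parallel lines with radius 12.2 puts J and T at K ± 12.2·n: J = (0.17034, 12.199), T = (-0.17034, -12.199). Equal radii place M and G the same way about P: M = P + 12.2·n = (61.764, 11.339), G = P − 12.2·n = (61.424, -13.059). Then |KM| = |M − K| = 62.796.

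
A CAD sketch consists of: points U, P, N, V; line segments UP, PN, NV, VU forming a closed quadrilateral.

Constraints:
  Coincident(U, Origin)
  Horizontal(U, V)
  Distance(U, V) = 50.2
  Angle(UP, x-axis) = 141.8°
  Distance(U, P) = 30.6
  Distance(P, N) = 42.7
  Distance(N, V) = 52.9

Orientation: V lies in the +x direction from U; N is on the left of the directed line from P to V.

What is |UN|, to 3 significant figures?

40.9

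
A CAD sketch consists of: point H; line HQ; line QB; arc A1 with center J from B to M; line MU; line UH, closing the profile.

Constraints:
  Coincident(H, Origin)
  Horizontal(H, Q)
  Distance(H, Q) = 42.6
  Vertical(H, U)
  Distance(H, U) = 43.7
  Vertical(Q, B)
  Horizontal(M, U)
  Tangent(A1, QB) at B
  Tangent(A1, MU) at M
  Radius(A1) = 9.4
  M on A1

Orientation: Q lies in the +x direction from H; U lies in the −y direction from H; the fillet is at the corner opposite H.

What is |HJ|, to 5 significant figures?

47.736

H is at the origin; HQ is horizontal with |HQ| = 42.6 and Q on the +x side, so Q = (42.600, 0.0000). HU is vertical with |HU| = 43.7 and U on the −y side, so U = (0.0000, -43.700). The virtual corner opposite H is at (42.600, -43.700). Tangency of A1 to QB means the radius JB is perpendicular to QB and since A1 is tangent to MU there, JM ⟂ MU, with radius 9.4, so the center J sits 9.4 in from both sides at J = (33.200, -34.300). Then |HJ| = |J − H| = 47.736.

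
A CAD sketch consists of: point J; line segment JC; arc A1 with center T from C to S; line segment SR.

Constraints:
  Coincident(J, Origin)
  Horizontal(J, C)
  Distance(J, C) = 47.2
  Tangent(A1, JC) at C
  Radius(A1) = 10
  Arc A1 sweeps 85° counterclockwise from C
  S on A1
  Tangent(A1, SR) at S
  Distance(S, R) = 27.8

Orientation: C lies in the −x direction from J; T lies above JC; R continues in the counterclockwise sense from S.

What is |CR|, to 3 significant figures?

38.8

J is at the origin; JC is horizontal with |JC| = 47.2 and C on the −x side, so C = (-47.2, 0.00). A1 meets JC tangentially, so TC is at right angles to JC, so T = C + (0, 10) = (-47.2, 10.0). On A1, C sits at bearing -90° from T; an 85° counterclockwise sweep puts S at bearing -5°, so S = T + 10.0·(cos -5°, sin -5°) = (-37.2, 9.13). A1 meets SR tangentially, so TS is at right angles to SR, so SR runs along (−sin -5°, cos -5°); with |SR| = 27.8, R = (-34.8, 36.8). Then |CR| = |R − C| = 38.8.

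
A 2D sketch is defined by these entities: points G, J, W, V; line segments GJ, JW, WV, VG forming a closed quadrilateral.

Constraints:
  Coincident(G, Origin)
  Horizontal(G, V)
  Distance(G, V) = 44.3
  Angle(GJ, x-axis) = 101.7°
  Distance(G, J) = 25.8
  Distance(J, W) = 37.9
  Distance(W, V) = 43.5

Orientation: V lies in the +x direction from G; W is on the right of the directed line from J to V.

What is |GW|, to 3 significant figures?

12.1

Checks: |JW| = 37.90 ✓; |WV| = 43.50 ✓.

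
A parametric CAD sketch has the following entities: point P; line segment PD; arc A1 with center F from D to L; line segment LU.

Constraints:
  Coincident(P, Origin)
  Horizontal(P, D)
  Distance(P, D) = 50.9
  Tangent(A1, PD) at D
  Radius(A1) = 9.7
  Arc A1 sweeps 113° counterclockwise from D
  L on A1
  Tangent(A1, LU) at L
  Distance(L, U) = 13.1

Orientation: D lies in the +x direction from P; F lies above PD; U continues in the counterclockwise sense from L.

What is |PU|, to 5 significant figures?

60.382

P is at the origin; P and D share the same y with |PD| = 50.9 and D on the +x side, so D = (50.900, 0.0000). Tangency of A1 to PD means the radius FD is perpendicular to PD, so F = D + (0, 9.7) = (50.900, 9.7000). On A1, D sits at bearing -90° from F; a 113° counterclockwise sweep puts L at bearing 23°, so L = F + 9.7·(cos 23°, sin 23°) = (59.829, 13.490). A1 meets LU tangentially, so FL is at right angles to LU, so LU runs along (−sin 23°, cos 23°); with |LU| = 13.1, U = (54.710, 25.549). Then |PU| = |U − P| = 60.382.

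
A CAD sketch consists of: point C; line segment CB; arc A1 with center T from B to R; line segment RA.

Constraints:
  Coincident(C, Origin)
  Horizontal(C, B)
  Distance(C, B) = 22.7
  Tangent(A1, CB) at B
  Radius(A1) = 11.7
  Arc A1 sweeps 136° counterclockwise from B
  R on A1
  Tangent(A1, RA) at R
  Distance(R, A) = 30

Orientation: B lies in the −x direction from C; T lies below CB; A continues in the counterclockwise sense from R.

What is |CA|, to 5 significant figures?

41.987

On A1, B sits at bearing 90° from T; a 136° counterclockwise sweep puts R at bearing 226°, so R = T + 11.7·(cos 226°, sin 226°) = (-30.828, -20.116). Since A1 is tangent to RA there, TR ⟂ RA, so RA runs along (−sin 226°, cos 226°); with |RA| = 30.0, A = (-9.2473, -40.956). Then |CA| = |A − C| = 41.987.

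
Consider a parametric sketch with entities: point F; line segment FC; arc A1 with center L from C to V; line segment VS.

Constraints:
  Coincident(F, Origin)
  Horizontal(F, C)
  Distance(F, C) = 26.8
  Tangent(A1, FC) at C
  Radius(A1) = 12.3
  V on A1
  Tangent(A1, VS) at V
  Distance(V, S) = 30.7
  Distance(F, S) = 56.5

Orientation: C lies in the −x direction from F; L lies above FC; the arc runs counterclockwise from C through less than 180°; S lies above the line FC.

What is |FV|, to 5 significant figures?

25.844

F is at the origin; FC is horizontal with |FC| = 26.8 and C on the −x side, so C = (-26.800, 0.0000). Tangency of A1 to FC means the radius LC is perpendicular to FC, so L = C + (0, 12.3) = (-26.800, 12.300). Since LV ⟂ VS (tangency), |LS| = √(12.3² + 30.7²) = 33.072 regardless of where V sits on A1. So S lies on both circle(F, 56.5) and circle(L, 33.072); the above-FC intersection is S = (-35.026, 44.333). V is the foot of the tangent from S: V = (-16.879, 19.571).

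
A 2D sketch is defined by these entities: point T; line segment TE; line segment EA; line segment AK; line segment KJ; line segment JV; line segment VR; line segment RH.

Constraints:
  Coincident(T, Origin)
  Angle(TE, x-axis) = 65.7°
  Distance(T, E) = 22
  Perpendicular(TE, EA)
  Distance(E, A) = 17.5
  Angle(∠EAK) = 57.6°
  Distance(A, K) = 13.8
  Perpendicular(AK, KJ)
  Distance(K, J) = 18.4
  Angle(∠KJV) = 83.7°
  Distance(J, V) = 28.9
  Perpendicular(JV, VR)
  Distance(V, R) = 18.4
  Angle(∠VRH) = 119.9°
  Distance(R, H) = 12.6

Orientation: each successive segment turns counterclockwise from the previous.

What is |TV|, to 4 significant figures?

44.59

T is at the origin; TE runs at 65.7° with length 22.0, so E = (9.053, 20.05). The perpendicularity gives EA at right angles to TE, so EA runs at 155.7°; with |EA| = 17.5, A = (-6.896, 27.25). ∠EAK = 57.6° gives AK at -81.90° from the x-axis; with |AK| = 13.8, K = (-4.952, 13.59). AK ⟂ KJ, so KJ runs at 8.100°; with |KJ| = 18.4, J = (13.26, 16.18). ∠KJV = 83.7° gives JV at 104.4° from the x-axis; with |JV| = 28.9, V = (6.077, 44.17). Then |TV| = |V − T| = 44.59.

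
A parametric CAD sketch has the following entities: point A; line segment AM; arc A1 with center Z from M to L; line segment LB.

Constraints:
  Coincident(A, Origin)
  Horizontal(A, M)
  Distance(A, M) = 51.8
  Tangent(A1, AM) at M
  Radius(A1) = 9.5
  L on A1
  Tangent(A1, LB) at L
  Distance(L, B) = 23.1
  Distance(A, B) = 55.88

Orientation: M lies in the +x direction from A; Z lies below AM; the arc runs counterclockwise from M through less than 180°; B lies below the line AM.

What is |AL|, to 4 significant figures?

43.63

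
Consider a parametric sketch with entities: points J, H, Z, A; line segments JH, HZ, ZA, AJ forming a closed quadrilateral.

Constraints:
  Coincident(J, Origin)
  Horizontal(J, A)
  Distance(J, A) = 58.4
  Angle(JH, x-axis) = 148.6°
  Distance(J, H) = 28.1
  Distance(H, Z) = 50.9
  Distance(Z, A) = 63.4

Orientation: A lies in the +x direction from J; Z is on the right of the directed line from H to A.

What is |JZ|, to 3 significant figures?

29.2

Checks: |HZ| = 50.90 ✓; |ZA| = 63.40 ✓.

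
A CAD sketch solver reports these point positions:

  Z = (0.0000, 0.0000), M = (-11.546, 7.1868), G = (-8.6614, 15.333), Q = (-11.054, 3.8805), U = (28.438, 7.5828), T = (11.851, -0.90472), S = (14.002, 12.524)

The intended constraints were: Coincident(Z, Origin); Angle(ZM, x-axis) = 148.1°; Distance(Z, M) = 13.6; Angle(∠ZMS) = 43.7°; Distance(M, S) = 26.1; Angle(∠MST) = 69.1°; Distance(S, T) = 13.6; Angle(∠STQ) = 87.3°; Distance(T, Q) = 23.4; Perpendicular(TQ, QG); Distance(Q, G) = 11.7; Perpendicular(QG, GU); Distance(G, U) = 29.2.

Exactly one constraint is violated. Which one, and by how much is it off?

Distance(G, U) = 29.2 — off by 8.70.

Z = (0.00, 0.00) ✓; ZM at 148.1° ✓; |ZM| = 13.60 ✓; ∠ZMS = 43.70° ✓; |MS| = 26.10 ✓; ∠MST = 69.10° ✓; |ST| = 13.60 ✓; ∠STQ = 87.30° ✓; |TQ| = 23.40 ✓; ∠(TQ, QG) = 90.00° ✓; |QG| = 11.70 ✓; ∠(QG, GU) = 90.00° ✓; |GU| = 37.90 ✗.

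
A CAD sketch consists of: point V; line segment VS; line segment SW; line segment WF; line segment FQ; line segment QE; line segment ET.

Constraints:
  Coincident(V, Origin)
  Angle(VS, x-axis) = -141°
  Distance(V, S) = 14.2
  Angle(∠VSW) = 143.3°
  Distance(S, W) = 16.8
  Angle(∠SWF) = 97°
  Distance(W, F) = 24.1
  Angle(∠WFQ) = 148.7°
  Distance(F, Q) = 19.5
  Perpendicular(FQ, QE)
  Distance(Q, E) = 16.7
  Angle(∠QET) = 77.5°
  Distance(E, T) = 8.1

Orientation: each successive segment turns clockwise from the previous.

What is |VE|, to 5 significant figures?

27.487

∠WFQ = 148.7° gives FQ at 68.000° from the x-axis; with |FQ| = 19.5, Q = (-24.412, 32.253). FQ ⟂ QE, so QE runs at -22.000°; with |QE| = 16.7, E = (-8.9278, 25.997). Then |VE| = |E − V| = 27.487.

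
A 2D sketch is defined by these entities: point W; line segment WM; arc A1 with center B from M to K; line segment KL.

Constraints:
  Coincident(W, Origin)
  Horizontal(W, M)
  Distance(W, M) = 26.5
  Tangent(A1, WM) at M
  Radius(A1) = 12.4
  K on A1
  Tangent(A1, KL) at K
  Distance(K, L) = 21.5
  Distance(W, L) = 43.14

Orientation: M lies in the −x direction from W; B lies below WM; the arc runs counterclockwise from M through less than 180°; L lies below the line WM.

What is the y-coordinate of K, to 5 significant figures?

-20.289

W is at the origin; WM is horizontal with |WM| = 26.5 and M on the −x side, so M = (-26.500, 0.0000). The tangent condition forces BM to be normal to WM, so B = M + (0, -12.4) = (-26.500, -12.400). Since BK ⟂ KL (tangency), |BL| = √(12.4² + 21.5²) = 24.820 regardless of where K sits on A1. So L lies on both circle(W, 43.14) and circle(B, 24.820); the below-WM intersection is L = (-22.387, -36.876). K is the foot of the tangent from L: K = (-36.066, -20.289).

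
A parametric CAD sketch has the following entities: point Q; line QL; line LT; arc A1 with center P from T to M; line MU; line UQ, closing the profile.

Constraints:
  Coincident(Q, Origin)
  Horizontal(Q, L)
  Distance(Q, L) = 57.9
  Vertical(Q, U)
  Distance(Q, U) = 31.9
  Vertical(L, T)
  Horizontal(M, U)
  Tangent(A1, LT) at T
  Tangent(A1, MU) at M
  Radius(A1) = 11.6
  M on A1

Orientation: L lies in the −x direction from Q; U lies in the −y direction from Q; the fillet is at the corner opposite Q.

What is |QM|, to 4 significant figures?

56.23

Q is at the origin; Q and L share the same y with |QL| = 57.9 and L on the −x side, so L = (-57.90, 0.000). QU is vertical with |QU| = 31.9 and U on the −y side, so U = (0.000, -31.90). The virtual corner opposite Q is at (-57.90, -31.90). A1 meets LT tangentially, so PT is at right angles to LT and since A1 is tangent to MU there, PM ⟂ MU, with radius 11.6, so the center P sits 11.6 in from both sides at P = (-46.30, -20.30). That places the tangent points at T = (-57.90, -20.30) on LT and M = (-46.30, -31.90) on MU. Then |QM| = |M − Q| = 56.23.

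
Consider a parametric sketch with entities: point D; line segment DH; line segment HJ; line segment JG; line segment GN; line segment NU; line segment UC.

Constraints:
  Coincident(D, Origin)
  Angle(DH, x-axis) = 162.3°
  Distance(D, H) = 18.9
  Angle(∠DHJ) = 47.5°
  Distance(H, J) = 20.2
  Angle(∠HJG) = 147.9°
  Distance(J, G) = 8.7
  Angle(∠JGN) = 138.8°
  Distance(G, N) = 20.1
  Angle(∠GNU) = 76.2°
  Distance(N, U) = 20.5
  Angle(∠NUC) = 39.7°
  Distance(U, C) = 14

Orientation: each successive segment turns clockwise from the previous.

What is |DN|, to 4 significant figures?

22.85

D is at the origin; DH runs at 162.3° with length 18.9, so H = (-18.01, 5.746). ∠DHJ = 47.5° gives HJ at 29.80° from the x-axis; with |HJ| = 20.2, J = (-0.4764, 15.79). ∠HJG = 147.9° gives JG at -2.300° from the x-axis; with |JG| = 8.7, G = (8.217, 15.44). ∠JGN = 138.8° gives GN at -43.50° from the x-axis; with |GN| = 20.1, N = (22.80, 1.600). Then |DN| = |N − D| = 22.85.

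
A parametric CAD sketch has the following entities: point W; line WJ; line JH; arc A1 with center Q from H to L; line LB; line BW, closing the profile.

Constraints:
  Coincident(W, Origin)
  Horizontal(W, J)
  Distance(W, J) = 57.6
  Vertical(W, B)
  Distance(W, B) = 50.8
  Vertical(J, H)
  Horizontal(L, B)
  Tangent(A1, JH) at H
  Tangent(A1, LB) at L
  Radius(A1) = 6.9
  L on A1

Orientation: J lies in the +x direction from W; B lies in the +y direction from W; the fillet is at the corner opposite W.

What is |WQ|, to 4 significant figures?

67.06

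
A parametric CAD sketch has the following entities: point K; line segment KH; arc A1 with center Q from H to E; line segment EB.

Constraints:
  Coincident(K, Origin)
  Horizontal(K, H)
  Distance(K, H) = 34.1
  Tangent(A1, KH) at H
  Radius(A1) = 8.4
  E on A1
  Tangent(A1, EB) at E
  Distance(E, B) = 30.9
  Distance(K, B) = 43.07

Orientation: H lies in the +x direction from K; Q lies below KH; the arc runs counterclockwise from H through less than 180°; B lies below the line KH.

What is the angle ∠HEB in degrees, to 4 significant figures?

139.5°

Checks: |QE| = 8.400 ✓; ∠(QE, EB) = 90.00° ✓; |EB| = 30.90 ✓; |KB| = 43.07 ✓.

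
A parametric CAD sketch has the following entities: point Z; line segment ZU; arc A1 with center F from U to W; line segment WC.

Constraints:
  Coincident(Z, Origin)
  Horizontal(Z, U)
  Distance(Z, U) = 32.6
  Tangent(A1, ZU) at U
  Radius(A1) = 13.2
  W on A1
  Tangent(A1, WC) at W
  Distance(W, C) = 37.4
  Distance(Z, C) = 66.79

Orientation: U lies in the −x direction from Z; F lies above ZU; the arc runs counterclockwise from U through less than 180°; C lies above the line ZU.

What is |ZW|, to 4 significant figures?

29.80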